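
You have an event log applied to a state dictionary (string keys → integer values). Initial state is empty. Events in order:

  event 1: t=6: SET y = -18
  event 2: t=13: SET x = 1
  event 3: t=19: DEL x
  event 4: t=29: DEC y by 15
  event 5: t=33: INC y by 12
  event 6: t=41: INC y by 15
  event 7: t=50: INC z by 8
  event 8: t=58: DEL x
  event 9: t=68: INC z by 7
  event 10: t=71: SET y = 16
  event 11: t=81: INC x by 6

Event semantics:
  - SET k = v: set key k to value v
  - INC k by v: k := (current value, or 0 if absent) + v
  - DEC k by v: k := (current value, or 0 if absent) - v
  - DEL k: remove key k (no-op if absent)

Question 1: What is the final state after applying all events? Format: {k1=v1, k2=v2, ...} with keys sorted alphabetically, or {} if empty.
  after event 1 (t=6: SET y = -18): {y=-18}
  after event 2 (t=13: SET x = 1): {x=1, y=-18}
  after event 3 (t=19: DEL x): {y=-18}
  after event 4 (t=29: DEC y by 15): {y=-33}
  after event 5 (t=33: INC y by 12): {y=-21}
  after event 6 (t=41: INC y by 15): {y=-6}
  after event 7 (t=50: INC z by 8): {y=-6, z=8}
  after event 8 (t=58: DEL x): {y=-6, z=8}
  after event 9 (t=68: INC z by 7): {y=-6, z=15}
  after event 10 (t=71: SET y = 16): {y=16, z=15}
  after event 11 (t=81: INC x by 6): {x=6, y=16, z=15}

Answer: {x=6, y=16, z=15}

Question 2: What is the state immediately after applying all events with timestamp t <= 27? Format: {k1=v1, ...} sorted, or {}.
Answer: {y=-18}

Derivation:
Apply events with t <= 27 (3 events):
  after event 1 (t=6: SET y = -18): {y=-18}
  after event 2 (t=13: SET x = 1): {x=1, y=-18}
  after event 3 (t=19: DEL x): {y=-18}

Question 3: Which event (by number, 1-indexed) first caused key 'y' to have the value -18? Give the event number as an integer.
Answer: 1

Derivation:
Looking for first event where y becomes -18:
  event 1: y (absent) -> -18  <-- first match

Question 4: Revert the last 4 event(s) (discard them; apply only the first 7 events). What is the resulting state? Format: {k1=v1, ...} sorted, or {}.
Answer: {y=-6, z=8}

Derivation:
Keep first 7 events (discard last 4):
  after event 1 (t=6: SET y = -18): {y=-18}
  after event 2 (t=13: SET x = 1): {x=1, y=-18}
  after event 3 (t=19: DEL x): {y=-18}
  after event 4 (t=29: DEC y by 15): {y=-33}
  after event 5 (t=33: INC y by 12): {y=-21}
  after event 6 (t=41: INC y by 15): {y=-6}
  after event 7 (t=50: INC z by 8): {y=-6, z=8}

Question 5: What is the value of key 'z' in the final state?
Track key 'z' through all 11 events:
  event 1 (t=6: SET y = -18): z unchanged
  event 2 (t=13: SET x = 1): z unchanged
  event 3 (t=19: DEL x): z unchanged
  event 4 (t=29: DEC y by 15): z unchanged
  event 5 (t=33: INC y by 12): z unchanged
  event 6 (t=41: INC y by 15): z unchanged
  event 7 (t=50: INC z by 8): z (absent) -> 8
  event 8 (t=58: DEL x): z unchanged
  event 9 (t=68: INC z by 7): z 8 -> 15
  event 10 (t=71: SET y = 16): z unchanged
  event 11 (t=81: INC x by 6): z unchanged
Final: z = 15

Answer: 15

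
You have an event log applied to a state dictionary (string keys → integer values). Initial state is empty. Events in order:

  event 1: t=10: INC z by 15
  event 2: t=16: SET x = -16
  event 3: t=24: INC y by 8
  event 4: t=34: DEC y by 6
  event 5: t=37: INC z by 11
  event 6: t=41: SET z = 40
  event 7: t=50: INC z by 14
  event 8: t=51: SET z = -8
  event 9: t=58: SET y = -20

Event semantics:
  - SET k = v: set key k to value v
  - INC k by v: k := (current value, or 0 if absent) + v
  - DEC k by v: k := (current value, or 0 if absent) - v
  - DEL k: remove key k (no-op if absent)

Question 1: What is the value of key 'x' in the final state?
Answer: -16

Derivation:
Track key 'x' through all 9 events:
  event 1 (t=10: INC z by 15): x unchanged
  event 2 (t=16: SET x = -16): x (absent) -> -16
  event 3 (t=24: INC y by 8): x unchanged
  event 4 (t=34: DEC y by 6): x unchanged
  event 5 (t=37: INC z by 11): x unchanged
  event 6 (t=41: SET z = 40): x unchanged
  event 7 (t=50: INC z by 14): x unchanged
  event 8 (t=51: SET z = -8): x unchanged
  event 9 (t=58: SET y = -20): x unchanged
Final: x = -16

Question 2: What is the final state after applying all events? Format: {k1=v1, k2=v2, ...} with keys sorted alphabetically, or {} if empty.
Answer: {x=-16, y=-20, z=-8}

Derivation:
  after event 1 (t=10: INC z by 15): {z=15}
  after event 2 (t=16: SET x = -16): {x=-16, z=15}
  after event 3 (t=24: INC y by 8): {x=-16, y=8, z=15}
  after event 4 (t=34: DEC y by 6): {x=-16, y=2, z=15}
  after event 5 (t=37: INC z by 11): {x=-16, y=2, z=26}
  after event 6 (t=41: SET z = 40): {x=-16, y=2, z=40}
  after event 7 (t=50: INC z by 14): {x=-16, y=2, z=54}
  after event 8 (t=51: SET z = -8): {x=-16, y=2, z=-8}
  after event 9 (t=58: SET y = -20): {x=-16, y=-20, z=-8}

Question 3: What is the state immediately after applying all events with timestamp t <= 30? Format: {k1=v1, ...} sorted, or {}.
Apply events with t <= 30 (3 events):
  after event 1 (t=10: INC z by 15): {z=15}
  after event 2 (t=16: SET x = -16): {x=-16, z=15}
  after event 3 (t=24: INC y by 8): {x=-16, y=8, z=15}

Answer: {x=-16, y=8, z=15}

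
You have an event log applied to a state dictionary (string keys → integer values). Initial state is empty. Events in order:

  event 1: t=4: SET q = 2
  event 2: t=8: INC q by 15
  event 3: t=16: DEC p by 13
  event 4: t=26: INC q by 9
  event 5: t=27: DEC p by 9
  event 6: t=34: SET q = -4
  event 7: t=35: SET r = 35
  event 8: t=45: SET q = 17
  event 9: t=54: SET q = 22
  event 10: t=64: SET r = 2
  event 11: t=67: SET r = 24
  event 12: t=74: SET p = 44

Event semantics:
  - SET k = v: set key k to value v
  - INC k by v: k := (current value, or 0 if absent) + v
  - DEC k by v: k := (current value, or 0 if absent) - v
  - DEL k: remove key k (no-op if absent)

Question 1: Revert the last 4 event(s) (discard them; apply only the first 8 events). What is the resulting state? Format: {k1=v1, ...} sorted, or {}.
Keep first 8 events (discard last 4):
  after event 1 (t=4: SET q = 2): {q=2}
  after event 2 (t=8: INC q by 15): {q=17}
  after event 3 (t=16: DEC p by 13): {p=-13, q=17}
  after event 4 (t=26: INC q by 9): {p=-13, q=26}
  after event 5 (t=27: DEC p by 9): {p=-22, q=26}
  after event 6 (t=34: SET q = -4): {p=-22, q=-4}
  after event 7 (t=35: SET r = 35): {p=-22, q=-4, r=35}
  after event 8 (t=45: SET q = 17): {p=-22, q=17, r=35}

Answer: {p=-22, q=17, r=35}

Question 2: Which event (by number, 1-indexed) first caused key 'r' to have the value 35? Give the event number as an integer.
Looking for first event where r becomes 35:
  event 7: r (absent) -> 35  <-- first match

Answer: 7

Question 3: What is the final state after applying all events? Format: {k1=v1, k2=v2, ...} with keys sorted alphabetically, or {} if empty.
  after event 1 (t=4: SET q = 2): {q=2}
  after event 2 (t=8: INC q by 15): {q=17}
  after event 3 (t=16: DEC p by 13): {p=-13, q=17}
  after event 4 (t=26: INC q by 9): {p=-13, q=26}
  after event 5 (t=27: DEC p by 9): {p=-22, q=26}
  after event 6 (t=34: SET q = -4): {p=-22, q=-4}
  after event 7 (t=35: SET r = 35): {p=-22, q=-4, r=35}
  after event 8 (t=45: SET q = 17): {p=-22, q=17, r=35}
  after event 9 (t=54: SET q = 22): {p=-22, q=22, r=35}
  after event 10 (t=64: SET r = 2): {p=-22, q=22, r=2}
  after event 11 (t=67: SET r = 24): {p=-22, q=22, r=24}
  after event 12 (t=74: SET p = 44): {p=44, q=22, r=24}

Answer: {p=44, q=22, r=24}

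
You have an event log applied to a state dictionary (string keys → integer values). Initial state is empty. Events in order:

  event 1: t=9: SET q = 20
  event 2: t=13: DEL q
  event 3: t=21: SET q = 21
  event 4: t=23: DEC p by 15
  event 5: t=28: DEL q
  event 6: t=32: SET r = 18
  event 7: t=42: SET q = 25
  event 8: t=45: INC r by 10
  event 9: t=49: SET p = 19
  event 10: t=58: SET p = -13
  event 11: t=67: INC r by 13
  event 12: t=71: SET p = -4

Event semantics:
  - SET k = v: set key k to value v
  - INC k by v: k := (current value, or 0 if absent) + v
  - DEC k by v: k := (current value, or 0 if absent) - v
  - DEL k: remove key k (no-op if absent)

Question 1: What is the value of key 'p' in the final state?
Answer: -4

Derivation:
Track key 'p' through all 12 events:
  event 1 (t=9: SET q = 20): p unchanged
  event 2 (t=13: DEL q): p unchanged
  event 3 (t=21: SET q = 21): p unchanged
  event 4 (t=23: DEC p by 15): p (absent) -> -15
  event 5 (t=28: DEL q): p unchanged
  event 6 (t=32: SET r = 18): p unchanged
  event 7 (t=42: SET q = 25): p unchanged
  event 8 (t=45: INC r by 10): p unchanged
  event 9 (t=49: SET p = 19): p -15 -> 19
  event 10 (t=58: SET p = -13): p 19 -> -13
  event 11 (t=67: INC r by 13): p unchanged
  event 12 (t=71: SET p = -4): p -13 -> -4
Final: p = -4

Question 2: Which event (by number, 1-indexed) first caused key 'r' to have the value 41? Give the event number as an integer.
Looking for first event where r becomes 41:
  event 6: r = 18
  event 7: r = 18
  event 8: r = 28
  event 9: r = 28
  event 10: r = 28
  event 11: r 28 -> 41  <-- first match

Answer: 11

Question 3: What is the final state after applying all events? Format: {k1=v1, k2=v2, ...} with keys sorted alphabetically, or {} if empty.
  after event 1 (t=9: SET q = 20): {q=20}
  after event 2 (t=13: DEL q): {}
  after event 3 (t=21: SET q = 21): {q=21}
  after event 4 (t=23: DEC p by 15): {p=-15, q=21}
  after event 5 (t=28: DEL q): {p=-15}
  after event 6 (t=32: SET r = 18): {p=-15, r=18}
  after event 7 (t=42: SET q = 25): {p=-15, q=25, r=18}
  after event 8 (t=45: INC r by 10): {p=-15, q=25, r=28}
  after event 9 (t=49: SET p = 19): {p=19, q=25, r=28}
  after event 10 (t=58: SET p = -13): {p=-13, q=25, r=28}
  after event 11 (t=67: INC r by 13): {p=-13, q=25, r=41}
  after event 12 (t=71: SET p = -4): {p=-4, q=25, r=41}

Answer: {p=-4, q=25, r=41}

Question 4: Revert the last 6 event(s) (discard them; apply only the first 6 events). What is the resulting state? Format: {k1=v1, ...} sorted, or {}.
Keep first 6 events (discard last 6):
  after event 1 (t=9: SET q = 20): {q=20}
  after event 2 (t=13: DEL q): {}
  after event 3 (t=21: SET q = 21): {q=21}
  after event 4 (t=23: DEC p by 15): {p=-15, q=21}
  after event 5 (t=28: DEL q): {p=-15}
  after event 6 (t=32: SET r = 18): {p=-15, r=18}

Answer: {p=-15, r=18}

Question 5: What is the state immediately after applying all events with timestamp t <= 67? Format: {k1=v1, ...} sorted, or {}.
Answer: {p=-13, q=25, r=41}

Derivation:
Apply events with t <= 67 (11 events):
  after event 1 (t=9: SET q = 20): {q=20}
  after event 2 (t=13: DEL q): {}
  after event 3 (t=21: SET q = 21): {q=21}
  after event 4 (t=23: DEC p by 15): {p=-15, q=21}
  after event 5 (t=28: DEL q): {p=-15}
  after event 6 (t=32: SET r = 18): {p=-15, r=18}
  after event 7 (t=42: SET q = 25): {p=-15, q=25, r=18}
  after event 8 (t=45: INC r by 10): {p=-15, q=25, r=28}
  after event 9 (t=49: SET p = 19): {p=19, q=25, r=28}
  after event 10 (t=58: SET p = -13): {p=-13, q=25, r=28}
  after event 11 (t=67: INC r by 13): {p=-13, q=25, r=41}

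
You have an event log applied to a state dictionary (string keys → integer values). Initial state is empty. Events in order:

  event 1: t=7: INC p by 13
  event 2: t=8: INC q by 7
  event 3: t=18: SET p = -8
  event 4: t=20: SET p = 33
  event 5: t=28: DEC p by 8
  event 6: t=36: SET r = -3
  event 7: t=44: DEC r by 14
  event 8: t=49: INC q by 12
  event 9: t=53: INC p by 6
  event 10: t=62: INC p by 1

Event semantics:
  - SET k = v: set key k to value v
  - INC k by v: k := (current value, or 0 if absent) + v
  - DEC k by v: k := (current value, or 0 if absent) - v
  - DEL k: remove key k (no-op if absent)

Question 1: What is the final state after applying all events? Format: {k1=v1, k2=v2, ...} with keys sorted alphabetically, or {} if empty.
Answer: {p=32, q=19, r=-17}

Derivation:
  after event 1 (t=7: INC p by 13): {p=13}
  after event 2 (t=8: INC q by 7): {p=13, q=7}
  after event 3 (t=18: SET p = -8): {p=-8, q=7}
  after event 4 (t=20: SET p = 33): {p=33, q=7}
  after event 5 (t=28: DEC p by 8): {p=25, q=7}
  after event 6 (t=36: SET r = -3): {p=25, q=7, r=-3}
  after event 7 (t=44: DEC r by 14): {p=25, q=7, r=-17}
  after event 8 (t=49: INC q by 12): {p=25, q=19, r=-17}
  after event 9 (t=53: INC p by 6): {p=31, q=19, r=-17}
  after event 10 (t=62: INC p by 1): {p=32, q=19, r=-17}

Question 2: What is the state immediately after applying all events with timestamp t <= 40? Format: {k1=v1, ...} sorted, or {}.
Answer: {p=25, q=7, r=-3}

Derivation:
Apply events with t <= 40 (6 events):
  after event 1 (t=7: INC p by 13): {p=13}
  after event 2 (t=8: INC q by 7): {p=13, q=7}
  after event 3 (t=18: SET p = -8): {p=-8, q=7}
  after event 4 (t=20: SET p = 33): {p=33, q=7}
  after event 5 (t=28: DEC p by 8): {p=25, q=7}
  after event 6 (t=36: SET r = -3): {p=25, q=7, r=-3}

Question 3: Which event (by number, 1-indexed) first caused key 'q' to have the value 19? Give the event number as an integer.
Answer: 8

Derivation:
Looking for first event where q becomes 19:
  event 2: q = 7
  event 3: q = 7
  event 4: q = 7
  event 5: q = 7
  event 6: q = 7
  event 7: q = 7
  event 8: q 7 -> 19  <-- first match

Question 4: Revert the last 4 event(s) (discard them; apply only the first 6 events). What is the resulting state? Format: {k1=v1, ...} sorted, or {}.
Answer: {p=25, q=7, r=-3}

Derivation:
Keep first 6 events (discard last 4):
  after event 1 (t=7: INC p by 13): {p=13}
  after event 2 (t=8: INC q by 7): {p=13, q=7}
  after event 3 (t=18: SET p = -8): {p=-8, q=7}
  after event 4 (t=20: SET p = 33): {p=33, q=7}
  after event 5 (t=28: DEC p by 8): {p=25, q=7}
  after event 6 (t=36: SET r = -3): {p=25, q=7, r=-3}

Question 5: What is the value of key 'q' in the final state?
Answer: 19

Derivation:
Track key 'q' through all 10 events:
  event 1 (t=7: INC p by 13): q unchanged
  event 2 (t=8: INC q by 7): q (absent) -> 7
  event 3 (t=18: SET p = -8): q unchanged
  event 4 (t=20: SET p = 33): q unchanged
  event 5 (t=28: DEC p by 8): q unchanged
  event 6 (t=36: SET r = -3): q unchanged
  event 7 (t=44: DEC r by 14): q unchanged
  event 8 (t=49: INC q by 12): q 7 -> 19
  event 9 (t=53: INC p by 6): q unchanged
  event 10 (t=62: INC p by 1): q unchanged
Final: q = 19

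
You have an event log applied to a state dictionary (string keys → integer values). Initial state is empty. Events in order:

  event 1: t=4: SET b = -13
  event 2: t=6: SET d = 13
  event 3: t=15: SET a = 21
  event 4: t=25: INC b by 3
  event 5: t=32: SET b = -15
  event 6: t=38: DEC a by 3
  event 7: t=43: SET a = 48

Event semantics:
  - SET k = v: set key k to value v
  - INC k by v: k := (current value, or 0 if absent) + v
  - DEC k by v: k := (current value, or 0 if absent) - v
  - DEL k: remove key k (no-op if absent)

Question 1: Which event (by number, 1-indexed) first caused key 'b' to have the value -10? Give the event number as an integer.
Looking for first event where b becomes -10:
  event 1: b = -13
  event 2: b = -13
  event 3: b = -13
  event 4: b -13 -> -10  <-- first match

Answer: 4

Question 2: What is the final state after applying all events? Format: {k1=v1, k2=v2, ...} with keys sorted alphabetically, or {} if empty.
  after event 1 (t=4: SET b = -13): {b=-13}
  after event 2 (t=6: SET d = 13): {b=-13, d=13}
  after event 3 (t=15: SET a = 21): {a=21, b=-13, d=13}
  after event 4 (t=25: INC b by 3): {a=21, b=-10, d=13}
  after event 5 (t=32: SET b = -15): {a=21, b=-15, d=13}
  after event 6 (t=38: DEC a by 3): {a=18, b=-15, d=13}
  after event 7 (t=43: SET a = 48): {a=48, b=-15, d=13}

Answer: {a=48, b=-15, d=13}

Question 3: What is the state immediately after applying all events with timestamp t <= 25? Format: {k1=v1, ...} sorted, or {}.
Apply events with t <= 25 (4 events):
  after event 1 (t=4: SET b = -13): {b=-13}
  after event 2 (t=6: SET d = 13): {b=-13, d=13}
  after event 3 (t=15: SET a = 21): {a=21, b=-13, d=13}
  after event 4 (t=25: INC b by 3): {a=21, b=-10, d=13}

Answer: {a=21, b=-10, d=13}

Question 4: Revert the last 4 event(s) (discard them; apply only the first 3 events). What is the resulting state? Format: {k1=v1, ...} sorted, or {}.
Answer: {a=21, b=-13, d=13}

Derivation:
Keep first 3 events (discard last 4):
  after event 1 (t=4: SET b = -13): {b=-13}
  after event 2 (t=6: SET d = 13): {b=-13, d=13}
  after event 3 (t=15: SET a = 21): {a=21, b=-13, d=13}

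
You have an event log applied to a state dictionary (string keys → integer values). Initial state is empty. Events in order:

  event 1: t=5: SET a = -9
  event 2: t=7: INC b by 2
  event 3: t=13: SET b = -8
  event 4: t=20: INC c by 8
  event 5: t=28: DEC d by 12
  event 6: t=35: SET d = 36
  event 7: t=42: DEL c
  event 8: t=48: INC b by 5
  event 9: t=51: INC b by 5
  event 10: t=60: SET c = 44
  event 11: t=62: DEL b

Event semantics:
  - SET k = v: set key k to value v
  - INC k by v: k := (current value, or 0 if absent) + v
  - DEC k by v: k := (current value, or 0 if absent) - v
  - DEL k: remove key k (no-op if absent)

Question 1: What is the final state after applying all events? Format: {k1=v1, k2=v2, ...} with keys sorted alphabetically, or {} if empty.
Answer: {a=-9, c=44, d=36}

Derivation:
  after event 1 (t=5: SET a = -9): {a=-9}
  after event 2 (t=7: INC b by 2): {a=-9, b=2}
  after event 3 (t=13: SET b = -8): {a=-9, b=-8}
  after event 4 (t=20: INC c by 8): {a=-9, b=-8, c=8}
  after event 5 (t=28: DEC d by 12): {a=-9, b=-8, c=8, d=-12}
  after event 6 (t=35: SET d = 36): {a=-9, b=-8, c=8, d=36}
  after event 7 (t=42: DEL c): {a=-9, b=-8, d=36}
  after event 8 (t=48: INC b by 5): {a=-9, b=-3, d=36}
  after event 9 (t=51: INC b by 5): {a=-9, b=2, d=36}
  after event 10 (t=60: SET c = 44): {a=-9, b=2, c=44, d=36}
  after event 11 (t=62: DEL b): {a=-9, c=44, d=36}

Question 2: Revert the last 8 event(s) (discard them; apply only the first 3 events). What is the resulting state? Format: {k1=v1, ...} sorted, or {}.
Keep first 3 events (discard last 8):
  after event 1 (t=5: SET a = -9): {a=-9}
  after event 2 (t=7: INC b by 2): {a=-9, b=2}
  after event 3 (t=13: SET b = -8): {a=-9, b=-8}

Answer: {a=-9, b=-8}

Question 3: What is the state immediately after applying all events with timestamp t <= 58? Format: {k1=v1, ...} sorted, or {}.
Apply events with t <= 58 (9 events):
  after event 1 (t=5: SET a = -9): {a=-9}
  after event 2 (t=7: INC b by 2): {a=-9, b=2}
  after event 3 (t=13: SET b = -8): {a=-9, b=-8}
  after event 4 (t=20: INC c by 8): {a=-9, b=-8, c=8}
  after event 5 (t=28: DEC d by 12): {a=-9, b=-8, c=8, d=-12}
  after event 6 (t=35: SET d = 36): {a=-9, b=-8, c=8, d=36}
  after event 7 (t=42: DEL c): {a=-9, b=-8, d=36}
  after event 8 (t=48: INC b by 5): {a=-9, b=-3, d=36}
  after event 9 (t=51: INC b by 5): {a=-9, b=2, d=36}

Answer: {a=-9, b=2, d=36}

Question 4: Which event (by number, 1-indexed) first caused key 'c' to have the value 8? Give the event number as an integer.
Answer: 4

Derivation:
Looking for first event where c becomes 8:
  event 4: c (absent) -> 8  <-- first match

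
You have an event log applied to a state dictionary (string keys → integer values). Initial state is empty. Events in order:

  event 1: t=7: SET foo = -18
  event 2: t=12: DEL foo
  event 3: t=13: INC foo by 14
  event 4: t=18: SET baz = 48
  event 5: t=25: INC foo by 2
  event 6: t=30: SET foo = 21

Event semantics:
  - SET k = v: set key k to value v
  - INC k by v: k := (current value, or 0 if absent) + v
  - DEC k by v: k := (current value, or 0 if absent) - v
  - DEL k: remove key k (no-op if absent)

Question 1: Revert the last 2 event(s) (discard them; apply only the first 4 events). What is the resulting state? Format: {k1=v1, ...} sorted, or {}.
Keep first 4 events (discard last 2):
  after event 1 (t=7: SET foo = -18): {foo=-18}
  after event 2 (t=12: DEL foo): {}
  after event 3 (t=13: INC foo by 14): {foo=14}
  after event 4 (t=18: SET baz = 48): {baz=48, foo=14}

Answer: {baz=48, foo=14}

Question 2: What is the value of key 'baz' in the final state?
Track key 'baz' through all 6 events:
  event 1 (t=7: SET foo = -18): baz unchanged
  event 2 (t=12: DEL foo): baz unchanged
  event 3 (t=13: INC foo by 14): baz unchanged
  event 4 (t=18: SET baz = 48): baz (absent) -> 48
  event 5 (t=25: INC foo by 2): baz unchanged
  event 6 (t=30: SET foo = 21): baz unchanged
Final: baz = 48

Answer: 48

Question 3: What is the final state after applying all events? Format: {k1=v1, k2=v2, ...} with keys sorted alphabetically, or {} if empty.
Answer: {baz=48, foo=21}

Derivation:
  after event 1 (t=7: SET foo = -18): {foo=-18}
  after event 2 (t=12: DEL foo): {}
  after event 3 (t=13: INC foo by 14): {foo=14}
  after event 4 (t=18: SET baz = 48): {baz=48, foo=14}
  after event 5 (t=25: INC foo by 2): {baz=48, foo=16}
  after event 6 (t=30: SET foo = 21): {baz=48, foo=21}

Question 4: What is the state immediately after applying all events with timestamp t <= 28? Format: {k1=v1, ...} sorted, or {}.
Answer: {baz=48, foo=16}

Derivation:
Apply events with t <= 28 (5 events):
  after event 1 (t=7: SET foo = -18): {foo=-18}
  after event 2 (t=12: DEL foo): {}
  after event 3 (t=13: INC foo by 14): {foo=14}
  after event 4 (t=18: SET baz = 48): {baz=48, foo=14}
  after event 5 (t=25: INC foo by 2): {baz=48, foo=16}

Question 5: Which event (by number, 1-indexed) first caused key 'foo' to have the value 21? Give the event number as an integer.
Looking for first event where foo becomes 21:
  event 1: foo = -18
  event 2: foo = (absent)
  event 3: foo = 14
  event 4: foo = 14
  event 5: foo = 16
  event 6: foo 16 -> 21  <-- first match

Answer: 6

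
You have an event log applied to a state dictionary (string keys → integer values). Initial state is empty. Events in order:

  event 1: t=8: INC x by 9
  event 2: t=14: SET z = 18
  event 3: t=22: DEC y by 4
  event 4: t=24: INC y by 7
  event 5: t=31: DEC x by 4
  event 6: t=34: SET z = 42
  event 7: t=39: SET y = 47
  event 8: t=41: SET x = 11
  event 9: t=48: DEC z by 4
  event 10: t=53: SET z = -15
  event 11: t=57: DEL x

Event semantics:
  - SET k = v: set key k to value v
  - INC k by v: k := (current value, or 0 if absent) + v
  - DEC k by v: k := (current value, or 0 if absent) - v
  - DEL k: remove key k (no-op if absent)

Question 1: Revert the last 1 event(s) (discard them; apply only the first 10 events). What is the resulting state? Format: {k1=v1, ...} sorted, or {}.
Answer: {x=11, y=47, z=-15}

Derivation:
Keep first 10 events (discard last 1):
  after event 1 (t=8: INC x by 9): {x=9}
  after event 2 (t=14: SET z = 18): {x=9, z=18}
  after event 3 (t=22: DEC y by 4): {x=9, y=-4, z=18}
  after event 4 (t=24: INC y by 7): {x=9, y=3, z=18}
  after event 5 (t=31: DEC x by 4): {x=5, y=3, z=18}
  after event 6 (t=34: SET z = 42): {x=5, y=3, z=42}
  after event 7 (t=39: SET y = 47): {x=5, y=47, z=42}
  after event 8 (t=41: SET x = 11): {x=11, y=47, z=42}
  after event 9 (t=48: DEC z by 4): {x=11, y=47, z=38}
  after event 10 (t=53: SET z = -15): {x=11, y=47, z=-15}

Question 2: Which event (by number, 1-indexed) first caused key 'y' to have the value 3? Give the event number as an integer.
Answer: 4

Derivation:
Looking for first event where y becomes 3:
  event 3: y = -4
  event 4: y -4 -> 3  <-- first match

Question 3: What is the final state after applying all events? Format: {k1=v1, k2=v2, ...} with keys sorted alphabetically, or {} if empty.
Answer: {y=47, z=-15}

Derivation:
  after event 1 (t=8: INC x by 9): {x=9}
  after event 2 (t=14: SET z = 18): {x=9, z=18}
  after event 3 (t=22: DEC y by 4): {x=9, y=-4, z=18}
  after event 4 (t=24: INC y by 7): {x=9, y=3, z=18}
  after event 5 (t=31: DEC x by 4): {x=5, y=3, z=18}
  after event 6 (t=34: SET z = 42): {x=5, y=3, z=42}
  after event 7 (t=39: SET y = 47): {x=5, y=47, z=42}
  after event 8 (t=41: SET x = 11): {x=11, y=47, z=42}
  after event 9 (t=48: DEC z by 4): {x=11, y=47, z=38}
  after event 10 (t=53: SET z = -15): {x=11, y=47, z=-15}
  after event 11 (t=57: DEL x): {y=47, z=-15}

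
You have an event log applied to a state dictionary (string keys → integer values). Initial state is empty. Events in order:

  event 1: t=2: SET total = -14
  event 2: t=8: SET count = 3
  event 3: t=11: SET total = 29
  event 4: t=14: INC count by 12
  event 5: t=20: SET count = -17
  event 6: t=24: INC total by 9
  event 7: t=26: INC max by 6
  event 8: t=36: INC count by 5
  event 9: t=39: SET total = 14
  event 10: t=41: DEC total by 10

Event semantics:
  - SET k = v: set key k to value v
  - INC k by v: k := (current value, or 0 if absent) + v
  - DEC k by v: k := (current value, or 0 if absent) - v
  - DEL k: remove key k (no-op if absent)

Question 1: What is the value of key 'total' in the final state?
Track key 'total' through all 10 events:
  event 1 (t=2: SET total = -14): total (absent) -> -14
  event 2 (t=8: SET count = 3): total unchanged
  event 3 (t=11: SET total = 29): total -14 -> 29
  event 4 (t=14: INC count by 12): total unchanged
  event 5 (t=20: SET count = -17): total unchanged
  event 6 (t=24: INC total by 9): total 29 -> 38
  event 7 (t=26: INC max by 6): total unchanged
  event 8 (t=36: INC count by 5): total unchanged
  event 9 (t=39: SET total = 14): total 38 -> 14
  event 10 (t=41: DEC total by 10): total 14 -> 4
Final: total = 4

Answer: 4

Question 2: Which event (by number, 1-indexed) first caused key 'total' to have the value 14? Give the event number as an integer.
Answer: 9

Derivation:
Looking for first event where total becomes 14:
  event 1: total = -14
  event 2: total = -14
  event 3: total = 29
  event 4: total = 29
  event 5: total = 29
  event 6: total = 38
  event 7: total = 38
  event 8: total = 38
  event 9: total 38 -> 14  <-- first match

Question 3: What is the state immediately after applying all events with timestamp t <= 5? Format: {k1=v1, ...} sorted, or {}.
Answer: {total=-14}

Derivation:
Apply events with t <= 5 (1 events):
  after event 1 (t=2: SET total = -14): {total=-14}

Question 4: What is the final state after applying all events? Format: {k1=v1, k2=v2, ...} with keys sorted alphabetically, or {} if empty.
  after event 1 (t=2: SET total = -14): {total=-14}
  after event 2 (t=8: SET count = 3): {count=3, total=-14}
  after event 3 (t=11: SET total = 29): {count=3, total=29}
  after event 4 (t=14: INC count by 12): {count=15, total=29}
  after event 5 (t=20: SET count = -17): {count=-17, total=29}
  after event 6 (t=24: INC total by 9): {count=-17, total=38}
  after event 7 (t=26: INC max by 6): {count=-17, max=6, total=38}
  after event 8 (t=36: INC count by 5): {count=-12, max=6, total=38}
  after event 9 (t=39: SET total = 14): {count=-12, max=6, total=14}
  after event 10 (t=41: DEC total by 10): {count=-12, max=6, total=4}

Answer: {count=-12, max=6, total=4}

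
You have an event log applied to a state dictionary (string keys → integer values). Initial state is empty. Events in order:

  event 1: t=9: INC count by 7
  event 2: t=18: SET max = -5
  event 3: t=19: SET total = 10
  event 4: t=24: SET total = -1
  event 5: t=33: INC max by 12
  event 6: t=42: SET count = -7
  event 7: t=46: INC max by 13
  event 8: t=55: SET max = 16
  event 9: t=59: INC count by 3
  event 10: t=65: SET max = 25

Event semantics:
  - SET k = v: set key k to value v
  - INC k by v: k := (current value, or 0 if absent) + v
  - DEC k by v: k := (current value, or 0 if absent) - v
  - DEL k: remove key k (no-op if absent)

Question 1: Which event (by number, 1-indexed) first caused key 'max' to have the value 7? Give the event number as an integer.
Answer: 5

Derivation:
Looking for first event where max becomes 7:
  event 2: max = -5
  event 3: max = -5
  event 4: max = -5
  event 5: max -5 -> 7  <-- first match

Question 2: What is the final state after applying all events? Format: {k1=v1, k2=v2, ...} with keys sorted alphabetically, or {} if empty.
  after event 1 (t=9: INC count by 7): {count=7}
  after event 2 (t=18: SET max = -5): {count=7, max=-5}
  after event 3 (t=19: SET total = 10): {count=7, max=-5, total=10}
  after event 4 (t=24: SET total = -1): {count=7, max=-5, total=-1}
  after event 5 (t=33: INC max by 12): {count=7, max=7, total=-1}
  after event 6 (t=42: SET count = -7): {count=-7, max=7, total=-1}
  after event 7 (t=46: INC max by 13): {count=-7, max=20, total=-1}
  after event 8 (t=55: SET max = 16): {count=-7, max=16, total=-1}
  after event 9 (t=59: INC count by 3): {count=-4, max=16, total=-1}
  after event 10 (t=65: SET max = 25): {count=-4, max=25, total=-1}

Answer: {count=-4, max=25, total=-1}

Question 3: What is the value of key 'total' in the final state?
Answer: -1

Derivation:
Track key 'total' through all 10 events:
  event 1 (t=9: INC count by 7): total unchanged
  event 2 (t=18: SET max = -5): total unchanged
  event 3 (t=19: SET total = 10): total (absent) -> 10
  event 4 (t=24: SET total = -1): total 10 -> -1
  event 5 (t=33: INC max by 12): total unchanged
  event 6 (t=42: SET count = -7): total unchanged
  event 7 (t=46: INC max by 13): total unchanged
  event 8 (t=55: SET max = 16): total unchanged
  event 9 (t=59: INC count by 3): total unchanged
  event 10 (t=65: SET max = 25): total unchanged
Final: total = -1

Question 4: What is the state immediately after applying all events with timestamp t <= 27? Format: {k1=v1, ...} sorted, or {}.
Apply events with t <= 27 (4 events):
  after event 1 (t=9: INC count by 7): {count=7}
  after event 2 (t=18: SET max = -5): {count=7, max=-5}
  after event 3 (t=19: SET total = 10): {count=7, max=-5, total=10}
  after event 4 (t=24: SET total = -1): {count=7, max=-5, total=-1}

Answer: {count=7, max=-5, total=-1}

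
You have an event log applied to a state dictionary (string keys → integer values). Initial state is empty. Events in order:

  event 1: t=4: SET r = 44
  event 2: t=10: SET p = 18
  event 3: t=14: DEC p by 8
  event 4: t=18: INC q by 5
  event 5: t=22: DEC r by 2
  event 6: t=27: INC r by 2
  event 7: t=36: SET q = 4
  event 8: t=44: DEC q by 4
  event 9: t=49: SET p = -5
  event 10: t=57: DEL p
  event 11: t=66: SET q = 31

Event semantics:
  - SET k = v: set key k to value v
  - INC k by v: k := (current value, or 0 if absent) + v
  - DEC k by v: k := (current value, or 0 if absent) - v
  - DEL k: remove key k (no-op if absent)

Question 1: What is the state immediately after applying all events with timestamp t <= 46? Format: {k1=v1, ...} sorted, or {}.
Answer: {p=10, q=0, r=44}

Derivation:
Apply events with t <= 46 (8 events):
  after event 1 (t=4: SET r = 44): {r=44}
  after event 2 (t=10: SET p = 18): {p=18, r=44}
  after event 3 (t=14: DEC p by 8): {p=10, r=44}
  after event 4 (t=18: INC q by 5): {p=10, q=5, r=44}
  after event 5 (t=22: DEC r by 2): {p=10, q=5, r=42}
  after event 6 (t=27: INC r by 2): {p=10, q=5, r=44}
  after event 7 (t=36: SET q = 4): {p=10, q=4, r=44}
  after event 8 (t=44: DEC q by 4): {p=10, q=0, r=44}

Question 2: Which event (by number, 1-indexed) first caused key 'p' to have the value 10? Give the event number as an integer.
Answer: 3

Derivation:
Looking for first event where p becomes 10:
  event 2: p = 18
  event 3: p 18 -> 10  <-- first match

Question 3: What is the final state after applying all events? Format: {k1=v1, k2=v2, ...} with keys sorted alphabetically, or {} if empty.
  after event 1 (t=4: SET r = 44): {r=44}
  after event 2 (t=10: SET p = 18): {p=18, r=44}
  after event 3 (t=14: DEC p by 8): {p=10, r=44}
  after event 4 (t=18: INC q by 5): {p=10, q=5, r=44}
  after event 5 (t=22: DEC r by 2): {p=10, q=5, r=42}
  after event 6 (t=27: INC r by 2): {p=10, q=5, r=44}
  after event 7 (t=36: SET q = 4): {p=10, q=4, r=44}
  after event 8 (t=44: DEC q by 4): {p=10, q=0, r=44}
  after event 9 (t=49: SET p = -5): {p=-5, q=0, r=44}
  after event 10 (t=57: DEL p): {q=0, r=44}
  after event 11 (t=66: SET q = 31): {q=31, r=44}

Answer: {q=31, r=44}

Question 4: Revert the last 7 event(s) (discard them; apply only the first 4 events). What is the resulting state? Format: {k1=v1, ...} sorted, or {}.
Answer: {p=10, q=5, r=44}

Derivation:
Keep first 4 events (discard last 7):
  after event 1 (t=4: SET r = 44): {r=44}
  after event 2 (t=10: SET p = 18): {p=18, r=44}
  after event 3 (t=14: DEC p by 8): {p=10, r=44}
  after event 4 (t=18: INC q by 5): {p=10, q=5, r=44}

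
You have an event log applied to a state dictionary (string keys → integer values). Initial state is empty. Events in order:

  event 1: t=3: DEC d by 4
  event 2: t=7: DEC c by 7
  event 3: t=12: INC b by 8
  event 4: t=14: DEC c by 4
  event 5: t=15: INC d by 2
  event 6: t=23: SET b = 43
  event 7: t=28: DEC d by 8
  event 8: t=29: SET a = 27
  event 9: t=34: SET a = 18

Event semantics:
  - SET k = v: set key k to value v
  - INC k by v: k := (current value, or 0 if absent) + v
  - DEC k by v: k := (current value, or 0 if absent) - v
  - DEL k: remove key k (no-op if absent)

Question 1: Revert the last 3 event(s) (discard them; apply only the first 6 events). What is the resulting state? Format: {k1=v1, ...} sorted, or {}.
Keep first 6 events (discard last 3):
  after event 1 (t=3: DEC d by 4): {d=-4}
  after event 2 (t=7: DEC c by 7): {c=-7, d=-4}
  after event 3 (t=12: INC b by 8): {b=8, c=-7, d=-4}
  after event 4 (t=14: DEC c by 4): {b=8, c=-11, d=-4}
  after event 5 (t=15: INC d by 2): {b=8, c=-11, d=-2}
  after event 6 (t=23: SET b = 43): {b=43, c=-11, d=-2}

Answer: {b=43, c=-11, d=-2}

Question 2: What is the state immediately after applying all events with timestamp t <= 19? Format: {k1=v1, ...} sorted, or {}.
Apply events with t <= 19 (5 events):
  after event 1 (t=3: DEC d by 4): {d=-4}
  after event 2 (t=7: DEC c by 7): {c=-7, d=-4}
  after event 3 (t=12: INC b by 8): {b=8, c=-7, d=-4}
  after event 4 (t=14: DEC c by 4): {b=8, c=-11, d=-4}
  after event 5 (t=15: INC d by 2): {b=8, c=-11, d=-2}

Answer: {b=8, c=-11, d=-2}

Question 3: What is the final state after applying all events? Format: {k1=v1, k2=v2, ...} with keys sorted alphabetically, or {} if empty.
  after event 1 (t=3: DEC d by 4): {d=-4}
  after event 2 (t=7: DEC c by 7): {c=-7, d=-4}
  after event 3 (t=12: INC b by 8): {b=8, c=-7, d=-4}
  after event 4 (t=14: DEC c by 4): {b=8, c=-11, d=-4}
  after event 5 (t=15: INC d by 2): {b=8, c=-11, d=-2}
  after event 6 (t=23: SET b = 43): {b=43, c=-11, d=-2}
  after event 7 (t=28: DEC d by 8): {b=43, c=-11, d=-10}
  after event 8 (t=29: SET a = 27): {a=27, b=43, c=-11, d=-10}
  after event 9 (t=34: SET a = 18): {a=18, b=43, c=-11, d=-10}

Answer: {a=18, b=43, c=-11, d=-10}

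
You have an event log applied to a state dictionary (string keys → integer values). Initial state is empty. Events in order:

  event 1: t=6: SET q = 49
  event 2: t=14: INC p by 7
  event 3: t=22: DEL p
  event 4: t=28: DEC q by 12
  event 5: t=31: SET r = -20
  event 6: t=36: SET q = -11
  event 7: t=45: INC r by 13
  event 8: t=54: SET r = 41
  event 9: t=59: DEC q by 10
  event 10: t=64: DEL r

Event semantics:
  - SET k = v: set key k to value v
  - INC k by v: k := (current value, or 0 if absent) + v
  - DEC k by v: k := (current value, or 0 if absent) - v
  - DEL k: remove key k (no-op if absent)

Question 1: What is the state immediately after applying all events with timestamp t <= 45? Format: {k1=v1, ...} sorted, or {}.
Apply events with t <= 45 (7 events):
  after event 1 (t=6: SET q = 49): {q=49}
  after event 2 (t=14: INC p by 7): {p=7, q=49}
  after event 3 (t=22: DEL p): {q=49}
  after event 4 (t=28: DEC q by 12): {q=37}
  after event 5 (t=31: SET r = -20): {q=37, r=-20}
  after event 6 (t=36: SET q = -11): {q=-11, r=-20}
  after event 7 (t=45: INC r by 13): {q=-11, r=-7}

Answer: {q=-11, r=-7}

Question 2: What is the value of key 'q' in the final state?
Track key 'q' through all 10 events:
  event 1 (t=6: SET q = 49): q (absent) -> 49
  event 2 (t=14: INC p by 7): q unchanged
  event 3 (t=22: DEL p): q unchanged
  event 4 (t=28: DEC q by 12): q 49 -> 37
  event 5 (t=31: SET r = -20): q unchanged
  event 6 (t=36: SET q = -11): q 37 -> -11
  event 7 (t=45: INC r by 13): q unchanged
  event 8 (t=54: SET r = 41): q unchanged
  event 9 (t=59: DEC q by 10): q -11 -> -21
  event 10 (t=64: DEL r): q unchanged
Final: q = -21

Answer: -21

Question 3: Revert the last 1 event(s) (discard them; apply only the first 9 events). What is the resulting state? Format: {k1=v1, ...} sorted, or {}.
Keep first 9 events (discard last 1):
  after event 1 (t=6: SET q = 49): {q=49}
  after event 2 (t=14: INC p by 7): {p=7, q=49}
  after event 3 (t=22: DEL p): {q=49}
  after event 4 (t=28: DEC q by 12): {q=37}
  after event 5 (t=31: SET r = -20): {q=37, r=-20}
  after event 6 (t=36: SET q = -11): {q=-11, r=-20}
  after event 7 (t=45: INC r by 13): {q=-11, r=-7}
  after event 8 (t=54: SET r = 41): {q=-11, r=41}
  after event 9 (t=59: DEC q by 10): {q=-21, r=41}

Answer: {q=-21, r=41}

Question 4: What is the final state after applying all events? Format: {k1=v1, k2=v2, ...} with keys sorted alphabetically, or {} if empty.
Answer: {q=-21}

Derivation:
  after event 1 (t=6: SET q = 49): {q=49}
  after event 2 (t=14: INC p by 7): {p=7, q=49}
  after event 3 (t=22: DEL p): {q=49}
  after event 4 (t=28: DEC q by 12): {q=37}
  after event 5 (t=31: SET r = -20): {q=37, r=-20}
  after event 6 (t=36: SET q = -11): {q=-11, r=-20}
  after event 7 (t=45: INC r by 13): {q=-11, r=-7}
  after event 8 (t=54: SET r = 41): {q=-11, r=41}
  after event 9 (t=59: DEC q by 10): {q=-21, r=41}
  after event 10 (t=64: DEL r): {q=-21}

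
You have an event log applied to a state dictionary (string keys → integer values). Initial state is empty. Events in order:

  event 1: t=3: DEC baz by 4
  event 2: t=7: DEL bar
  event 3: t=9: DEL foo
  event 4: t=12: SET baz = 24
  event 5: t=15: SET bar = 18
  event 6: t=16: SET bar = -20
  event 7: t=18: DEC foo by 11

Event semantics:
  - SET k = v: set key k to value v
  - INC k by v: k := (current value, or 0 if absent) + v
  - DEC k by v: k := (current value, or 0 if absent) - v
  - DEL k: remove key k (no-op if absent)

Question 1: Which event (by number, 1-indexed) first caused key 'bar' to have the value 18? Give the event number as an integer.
Looking for first event where bar becomes 18:
  event 5: bar (absent) -> 18  <-- first match

Answer: 5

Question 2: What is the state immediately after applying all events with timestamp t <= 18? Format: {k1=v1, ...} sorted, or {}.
Apply events with t <= 18 (7 events):
  after event 1 (t=3: DEC baz by 4): {baz=-4}
  after event 2 (t=7: DEL bar): {baz=-4}
  after event 3 (t=9: DEL foo): {baz=-4}
  after event 4 (t=12: SET baz = 24): {baz=24}
  after event 5 (t=15: SET bar = 18): {bar=18, baz=24}
  after event 6 (t=16: SET bar = -20): {bar=-20, baz=24}
  after event 7 (t=18: DEC foo by 11): {bar=-20, baz=24, foo=-11}

Answer: {bar=-20, baz=24, foo=-11}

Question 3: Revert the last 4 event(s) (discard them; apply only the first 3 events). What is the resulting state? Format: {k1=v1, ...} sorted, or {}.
Keep first 3 events (discard last 4):
  after event 1 (t=3: DEC baz by 4): {baz=-4}
  after event 2 (t=7: DEL bar): {baz=-4}
  after event 3 (t=9: DEL foo): {baz=-4}

Answer: {baz=-4}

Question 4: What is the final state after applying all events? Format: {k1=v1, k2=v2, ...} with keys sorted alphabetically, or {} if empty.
  after event 1 (t=3: DEC baz by 4): {baz=-4}
  after event 2 (t=7: DEL bar): {baz=-4}
  after event 3 (t=9: DEL foo): {baz=-4}
  after event 4 (t=12: SET baz = 24): {baz=24}
  after event 5 (t=15: SET bar = 18): {bar=18, baz=24}
  after event 6 (t=16: SET bar = -20): {bar=-20, baz=24}
  after event 7 (t=18: DEC foo by 11): {bar=-20, baz=24, foo=-11}

Answer: {bar=-20, baz=24, foo=-11}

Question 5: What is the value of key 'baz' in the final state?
Answer: 24

Derivation:
Track key 'baz' through all 7 events:
  event 1 (t=3: DEC baz by 4): baz (absent) -> -4
  event 2 (t=7: DEL bar): baz unchanged
  event 3 (t=9: DEL foo): baz unchanged
  event 4 (t=12: SET baz = 24): baz -4 -> 24
  event 5 (t=15: SET bar = 18): baz unchanged
  event 6 (t=16: SET bar = -20): baz unchanged
  event 7 (t=18: DEC foo by 11): baz unchanged
Final: baz = 24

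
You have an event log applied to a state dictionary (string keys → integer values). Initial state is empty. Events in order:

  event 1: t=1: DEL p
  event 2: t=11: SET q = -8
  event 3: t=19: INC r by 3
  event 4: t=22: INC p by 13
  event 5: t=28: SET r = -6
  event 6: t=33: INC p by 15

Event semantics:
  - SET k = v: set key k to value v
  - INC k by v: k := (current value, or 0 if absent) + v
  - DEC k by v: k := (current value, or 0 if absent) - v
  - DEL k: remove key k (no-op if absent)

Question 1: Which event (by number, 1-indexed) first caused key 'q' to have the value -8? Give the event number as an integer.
Answer: 2

Derivation:
Looking for first event where q becomes -8:
  event 2: q (absent) -> -8  <-- first match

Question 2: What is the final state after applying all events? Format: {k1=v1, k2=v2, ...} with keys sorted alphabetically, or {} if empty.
Answer: {p=28, q=-8, r=-6}

Derivation:
  after event 1 (t=1: DEL p): {}
  after event 2 (t=11: SET q = -8): {q=-8}
  after event 3 (t=19: INC r by 3): {q=-8, r=3}
  after event 4 (t=22: INC p by 13): {p=13, q=-8, r=3}
  after event 5 (t=28: SET r = -6): {p=13, q=-8, r=-6}
  after event 6 (t=33: INC p by 15): {p=28, q=-8, r=-6}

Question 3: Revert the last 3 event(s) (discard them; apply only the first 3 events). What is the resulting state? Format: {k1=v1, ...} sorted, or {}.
Keep first 3 events (discard last 3):
  after event 1 (t=1: DEL p): {}
  after event 2 (t=11: SET q = -8): {q=-8}
  after event 3 (t=19: INC r by 3): {q=-8, r=3}

Answer: {q=-8, r=3}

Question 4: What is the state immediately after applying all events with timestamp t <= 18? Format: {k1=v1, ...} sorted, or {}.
Answer: {q=-8}

Derivation:
Apply events with t <= 18 (2 events):
  after event 1 (t=1: DEL p): {}
  after event 2 (t=11: SET q = -8): {q=-8}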